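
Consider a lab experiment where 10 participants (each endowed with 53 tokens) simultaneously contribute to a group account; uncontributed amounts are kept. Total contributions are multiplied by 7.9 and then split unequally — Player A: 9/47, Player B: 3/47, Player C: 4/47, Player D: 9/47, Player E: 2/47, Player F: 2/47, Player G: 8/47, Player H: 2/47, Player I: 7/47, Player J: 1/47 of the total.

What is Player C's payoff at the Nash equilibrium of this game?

195.54 tokens

Player j's private return per contributed unit is 7.9 × (j's share). Contributing is weakly dominant for j when that share is at least 1/7.9 = 0.1266, and contributing 0 is dominant otherwise.
Player A, Player D, Player G and Player I clear that bar, contributing 53 each; the remaining 6 contribute 0. Total contributed: 212.
Player C keeps 53 and receives 7.9 × 212 × 4/47 = 142.54 from the group account, for a payoff of 195.54.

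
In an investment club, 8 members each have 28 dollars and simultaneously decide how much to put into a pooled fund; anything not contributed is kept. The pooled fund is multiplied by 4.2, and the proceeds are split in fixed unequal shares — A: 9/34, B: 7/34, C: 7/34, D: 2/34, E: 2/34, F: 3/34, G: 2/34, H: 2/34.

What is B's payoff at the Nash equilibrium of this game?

52.21 dollars

Player j's private return per contributed unit is 4.2 × (j's share). Contributing is weakly dominant for j when that share is at least 1/4.2 = 0.2381, and contributing 0 is dominant otherwise.
Only A (9/34) clears that bar, contributing 28; the remaining 7 contribute 0. Total contributed: 28.
B keeps 28 and receives 4.2 × 28 × 7/34 = 24.21 from the pooled fund, for a payoff of 52.21.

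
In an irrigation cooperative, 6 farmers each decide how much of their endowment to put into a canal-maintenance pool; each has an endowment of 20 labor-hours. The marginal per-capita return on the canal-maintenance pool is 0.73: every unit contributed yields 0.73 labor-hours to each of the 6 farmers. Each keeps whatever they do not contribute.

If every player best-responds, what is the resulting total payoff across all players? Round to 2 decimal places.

The private return per contributed unit is 0.73 < 1, so contributing 0 is dominant for every player. At the Nash equilibrium everyone keeps their 20, and the group total is 6 × 20 = 120.

120.00 labor-hours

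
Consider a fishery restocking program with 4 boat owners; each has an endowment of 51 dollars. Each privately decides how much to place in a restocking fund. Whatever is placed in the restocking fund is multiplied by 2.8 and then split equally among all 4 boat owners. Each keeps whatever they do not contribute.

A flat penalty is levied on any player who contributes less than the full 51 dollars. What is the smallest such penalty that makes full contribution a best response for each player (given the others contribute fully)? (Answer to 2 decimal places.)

15.30 dollars

Given the others contribute fully, the best deviation is to contribute 0 (any partial contribution still incurs the fine and gives up units whose private return 0.7000 is below 1).
Deviating from 51 to 0 saves 51 dollars but forfeits the deviator's share of the drop in the restocking fund: 2.8/4 × 51 = 35.70.
So the deviation gain is 51 − 35.70 = 15.30, and the fine must be at least 15.30 dollars to wipe it out.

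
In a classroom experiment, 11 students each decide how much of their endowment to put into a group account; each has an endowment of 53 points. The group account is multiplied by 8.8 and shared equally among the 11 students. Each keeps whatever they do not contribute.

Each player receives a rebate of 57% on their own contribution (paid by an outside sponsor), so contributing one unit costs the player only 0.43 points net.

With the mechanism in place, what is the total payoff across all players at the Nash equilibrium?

5462.71 points

The effective private return per unit is now (8.8/11) / 0.43 = 1.8605 > 1, so every player's dominant strategy flips to full contribution.
At the Nash equilibrium everyone contributes 53. Group total payoff = 11 × (53 × 0.57 + 8.8 × 53) = 5462.71.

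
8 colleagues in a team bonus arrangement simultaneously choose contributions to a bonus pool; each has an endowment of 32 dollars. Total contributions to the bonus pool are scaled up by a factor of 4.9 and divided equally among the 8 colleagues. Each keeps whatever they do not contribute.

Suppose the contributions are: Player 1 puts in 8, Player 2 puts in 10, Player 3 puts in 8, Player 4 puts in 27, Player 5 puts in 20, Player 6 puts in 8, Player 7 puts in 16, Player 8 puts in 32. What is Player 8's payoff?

Total contributed: 8 + 10 + 8 + 27 + 20 + 8 + 16 + 32 = 129.
Each receives 4.9 × 129 / 8 = 79.01 from the bonus pool.
Player 8 keeps 32 − 32 = 0, so Player 8's payoff is 0 + 79.01 = 79.01.

79.01 dollars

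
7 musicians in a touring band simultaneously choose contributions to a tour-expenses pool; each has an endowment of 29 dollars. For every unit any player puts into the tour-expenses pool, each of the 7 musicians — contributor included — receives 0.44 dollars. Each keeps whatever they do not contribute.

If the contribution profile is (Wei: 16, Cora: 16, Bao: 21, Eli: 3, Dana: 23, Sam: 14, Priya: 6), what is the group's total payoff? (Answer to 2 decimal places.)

408.92 dollars

Total contributed: 16 + 16 + 21 + 3 + 23 + 14 + 6 = 99; total kept: 7 × 29 − 99 = 104.
The tour-expenses pool pays out 0.44 × 7 × 99 = 304.92 in aggregate.
Group total = 104 + 304.92 = 408.92.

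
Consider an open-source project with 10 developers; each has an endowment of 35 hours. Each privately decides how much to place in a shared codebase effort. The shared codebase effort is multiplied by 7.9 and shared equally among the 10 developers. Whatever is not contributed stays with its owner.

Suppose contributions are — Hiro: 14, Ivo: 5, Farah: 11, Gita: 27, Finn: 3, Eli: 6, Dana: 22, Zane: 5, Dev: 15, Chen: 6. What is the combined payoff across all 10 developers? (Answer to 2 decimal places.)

1136.60 hours

Total contributed: 14 + 5 + 11 + 27 + 3 + 6 + 22 + 5 + 15 + 6 = 114; total kept: 10 × 35 − 114 = 236.
The shared codebase effort pays out 7.9 × 114 = 900.60 in aggregate.
Group total = 236 + 900.60 = 1136.60.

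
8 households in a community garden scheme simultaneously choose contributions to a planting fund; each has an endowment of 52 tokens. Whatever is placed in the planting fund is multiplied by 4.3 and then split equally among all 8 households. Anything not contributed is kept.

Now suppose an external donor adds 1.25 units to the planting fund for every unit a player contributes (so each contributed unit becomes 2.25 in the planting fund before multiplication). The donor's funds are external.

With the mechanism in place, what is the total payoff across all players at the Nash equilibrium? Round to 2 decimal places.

4024.80 tokens

Under the mechanism each unit contributed yields 4.3 × 2.25 / 8 = 1.2094 back to its contributor per unit of net cost, which exceeds 1, making full contribution the dominant choice for everyone.
So the Nash equilibrium is full contribution by all 8; the group earns 4.3 × 2.25 × 416 = 4024.80.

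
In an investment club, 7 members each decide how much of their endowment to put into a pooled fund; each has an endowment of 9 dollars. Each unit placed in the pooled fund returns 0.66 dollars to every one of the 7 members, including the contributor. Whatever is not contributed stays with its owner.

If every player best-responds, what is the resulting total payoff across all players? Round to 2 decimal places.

63.00 dollars

The private return per contributed unit is 0.66 < 1, so contributing 0 is dominant for every player. At the Nash equilibrium everyone keeps their 9, and the group total is 7 × 9 = 63.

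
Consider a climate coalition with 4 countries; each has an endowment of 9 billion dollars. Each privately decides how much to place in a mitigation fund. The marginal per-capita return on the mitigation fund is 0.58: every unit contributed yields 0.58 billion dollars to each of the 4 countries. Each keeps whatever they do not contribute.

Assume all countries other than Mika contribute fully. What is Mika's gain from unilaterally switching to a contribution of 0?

Switching from a contribution of 9 to 0 lets Mika keep an extra 9 billion dollars, but lowers the mitigation fund by 9, which costs Mika their own share of that drop: 0.58 × 9 = 5.22.
Net gain = 9 − 5.22 = 3.78. The private return per contributed unit (0.58) is below 1, so free-riding is indeed the best response regardless of what the others do.

3.78 billion dollars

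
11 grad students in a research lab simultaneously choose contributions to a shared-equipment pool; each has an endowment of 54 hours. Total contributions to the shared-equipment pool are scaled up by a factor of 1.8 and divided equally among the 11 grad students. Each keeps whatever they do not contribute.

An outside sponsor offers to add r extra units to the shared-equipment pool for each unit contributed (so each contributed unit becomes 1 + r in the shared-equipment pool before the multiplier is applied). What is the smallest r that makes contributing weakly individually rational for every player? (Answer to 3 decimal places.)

With matching at rate r, one contributed unit becomes (1 + r) in the shared-equipment pool and returns 1.8 × (1 + r) / 11 to the contributor.
Setting this equal to 1: 1 + r = 11/1.8 = 6.1111.
So the minimum matching rate is r = 6.1111 − 1 = 5.111.

5.111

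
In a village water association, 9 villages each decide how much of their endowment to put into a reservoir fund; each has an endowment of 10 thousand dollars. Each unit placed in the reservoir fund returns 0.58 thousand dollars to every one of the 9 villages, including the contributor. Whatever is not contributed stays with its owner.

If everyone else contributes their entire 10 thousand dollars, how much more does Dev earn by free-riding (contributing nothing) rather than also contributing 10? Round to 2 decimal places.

Switching from a contribution of 10 to 0 lets Dev keep an extra 10 thousand dollars, but lowers the reservoir fund by 10, which costs Dev their own share of that drop: 0.58 × 10 = 5.80.
Net gain = 10 − 5.80 = 4.20. The private return per contributed unit (0.58) is below 1, so free-riding is indeed the best response regardless of what the others do.

4.20 thousand dollars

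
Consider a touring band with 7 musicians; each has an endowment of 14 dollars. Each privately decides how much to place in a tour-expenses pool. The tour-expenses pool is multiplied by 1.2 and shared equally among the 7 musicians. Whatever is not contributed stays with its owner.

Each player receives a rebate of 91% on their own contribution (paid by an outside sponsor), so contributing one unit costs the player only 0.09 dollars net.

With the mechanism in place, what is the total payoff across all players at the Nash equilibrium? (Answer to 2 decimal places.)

206.78 dollars

The effective private return per unit is now (1.2/7) / 0.09 = 1.9048 > 1, so every player's dominant strategy flips to full contribution.
At the Nash equilibrium everyone contributes 14. Group total payoff = 7 × (14 × 0.91 + 1.2 × 14) = 206.78.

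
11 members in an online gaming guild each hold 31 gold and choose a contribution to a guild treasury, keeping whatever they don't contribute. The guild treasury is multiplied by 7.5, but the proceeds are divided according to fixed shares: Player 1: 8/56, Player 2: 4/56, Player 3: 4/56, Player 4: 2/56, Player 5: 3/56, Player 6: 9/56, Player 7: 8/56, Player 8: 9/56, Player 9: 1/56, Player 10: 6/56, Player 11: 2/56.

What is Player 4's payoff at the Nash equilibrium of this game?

64.21 gold

Player j's private return per contributed unit is 7.5 × (j's share). Contributing is weakly dominant for j when that share is at least 1/7.5 = 0.1333, and contributing 0 is dominant otherwise.
The shares above 0.1333 belong to Player 1, Player 6, Player 7 and Player 8, contributing 31 each; the remaining 7 contribute 0. Total contributed: 124.
Player 4 keeps 31 and receives 7.5 × 124 × 2/56 = 33.21 from the guild treasury, for a payoff of 64.21.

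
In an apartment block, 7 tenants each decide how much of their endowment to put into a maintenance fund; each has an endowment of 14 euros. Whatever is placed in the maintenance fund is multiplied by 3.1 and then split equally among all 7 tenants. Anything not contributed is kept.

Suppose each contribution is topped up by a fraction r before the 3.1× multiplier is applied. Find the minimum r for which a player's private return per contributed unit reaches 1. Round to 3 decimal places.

With matching at rate r, one contributed unit becomes (1 + r) in the maintenance fund and returns 3.1 × (1 + r) / 7 to the contributor.
Setting this equal to 1: 1 + r = 7/3.1 = 2.2581.
So the minimum matching rate is r = 2.2581 − 1 = 1.258.

1.258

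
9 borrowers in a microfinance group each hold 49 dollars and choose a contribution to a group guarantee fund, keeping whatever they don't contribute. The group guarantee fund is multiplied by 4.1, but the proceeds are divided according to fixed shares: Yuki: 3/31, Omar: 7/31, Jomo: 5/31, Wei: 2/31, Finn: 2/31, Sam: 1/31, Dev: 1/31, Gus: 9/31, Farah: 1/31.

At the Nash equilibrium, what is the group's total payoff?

For player j, contributing a unit is worthwhile iff 4.1 × (j's share) ≥ 1, i.e. iff j's share is at least 0.2439.
Only Gus (9/31) clears that bar, contributing 49; the remaining 8 contribute 0. Total contributed: 49.
The group guarantee fund pays out 4.1 × 49 = 200.90 in total (split across the unequal shares, but the aggregate is all that matters for the group sum).
The 8 free-riders keep 49 each, adding 392. Group total = 392 + 200.90 = 592.90.

592.90 dollars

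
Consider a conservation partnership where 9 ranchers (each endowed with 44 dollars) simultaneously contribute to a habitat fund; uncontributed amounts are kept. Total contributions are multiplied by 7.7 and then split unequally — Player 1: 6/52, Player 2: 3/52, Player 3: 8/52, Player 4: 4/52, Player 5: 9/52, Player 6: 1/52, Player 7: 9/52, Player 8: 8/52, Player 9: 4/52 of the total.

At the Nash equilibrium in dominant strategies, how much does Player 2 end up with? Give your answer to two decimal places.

For player j, contributing a unit is worthwhile iff 7.7 × (j's share) ≥ 1, i.e. iff j's share is at least 0.1299.
Player 3, Player 5, Player 7 and Player 8 are above the threshold, contributing 44 each; the remaining 5 contribute 0. Total contributed: 176.
Player 2 keeps 44 and receives 7.7 × 176 × 3/52 = 78.18 from the habitat fund, for a payoff of 122.18.

122.18 dollars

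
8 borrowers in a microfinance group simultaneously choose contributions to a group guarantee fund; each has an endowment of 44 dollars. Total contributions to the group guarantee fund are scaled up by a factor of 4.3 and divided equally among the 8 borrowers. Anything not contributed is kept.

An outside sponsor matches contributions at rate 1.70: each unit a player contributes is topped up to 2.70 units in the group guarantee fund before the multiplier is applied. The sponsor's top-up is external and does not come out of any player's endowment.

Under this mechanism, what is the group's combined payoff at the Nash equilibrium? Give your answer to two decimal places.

With the mechanism, a contributed unit returns 4.3 × 2.70 / 8 = 1.4513 per unit of net cost to the contributor — now above 1 — so contributing fully is weakly dominant for every player.
So the Nash equilibrium is full contribution by all 8; the group earns 4.3 × 2.70 × 352 = 4086.72.

4086.72 dollars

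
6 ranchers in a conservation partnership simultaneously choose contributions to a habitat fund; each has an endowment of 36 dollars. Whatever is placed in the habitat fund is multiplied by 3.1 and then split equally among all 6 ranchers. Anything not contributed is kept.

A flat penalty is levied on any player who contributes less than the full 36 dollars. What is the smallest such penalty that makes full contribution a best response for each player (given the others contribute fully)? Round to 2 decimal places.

Given the others contribute fully, the best deviation is to contribute 0 (any partial contribution still incurs the fine and gives up units whose private return 0.5167 is below 1).
Deviating from 36 to 0 saves 36 dollars but forfeits the deviator's share of the drop in the habitat fund: 3.1/6 × 36 = 18.60.
So the deviation gain is 36 − 18.60 = 17.40, and the fine must be at least 17.40 dollars to wipe it out.

17.40 dollars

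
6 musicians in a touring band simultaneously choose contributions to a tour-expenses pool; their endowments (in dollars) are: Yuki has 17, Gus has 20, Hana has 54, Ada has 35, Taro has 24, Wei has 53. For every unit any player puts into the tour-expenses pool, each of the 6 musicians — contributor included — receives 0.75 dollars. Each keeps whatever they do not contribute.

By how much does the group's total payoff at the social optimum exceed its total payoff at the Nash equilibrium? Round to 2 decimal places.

The private return per contributed unit is 0.75 < 1 for everyone, so the Nash equilibrium is zero contribution and the group total is Σ E_j = 17 + 20 + 54 + 35 + 24 + 53 = 203.
Each contributed unit returns 4.500 to the group, so the social optimum is full contribution by everyone: group total = 4.500 × 203 = 913.50.
Efficiency loss = (4.500 − 1) × 203 = 710.50.

710.50 dollars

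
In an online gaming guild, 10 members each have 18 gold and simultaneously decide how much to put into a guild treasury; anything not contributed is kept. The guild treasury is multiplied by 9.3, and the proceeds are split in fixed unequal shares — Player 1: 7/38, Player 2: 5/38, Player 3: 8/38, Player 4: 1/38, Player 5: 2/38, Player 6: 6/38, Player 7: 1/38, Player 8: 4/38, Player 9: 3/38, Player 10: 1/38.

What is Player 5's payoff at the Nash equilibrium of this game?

Player j's private return per contributed unit is 9.3 × (j's share). Contributing is weakly dominant for j when that share is at least 1/9.3 = 0.1075, and contributing 0 is dominant otherwise.
Player 1, Player 2, Player 3 and Player 6 clear that bar, contributing 18 each; the remaining 6 contribute 0. Total contributed: 72.
Player 5 keeps 18 and receives 9.3 × 72 × 2/38 = 35.24 from the guild treasury, for a payoff of 53.24.

53.24 gold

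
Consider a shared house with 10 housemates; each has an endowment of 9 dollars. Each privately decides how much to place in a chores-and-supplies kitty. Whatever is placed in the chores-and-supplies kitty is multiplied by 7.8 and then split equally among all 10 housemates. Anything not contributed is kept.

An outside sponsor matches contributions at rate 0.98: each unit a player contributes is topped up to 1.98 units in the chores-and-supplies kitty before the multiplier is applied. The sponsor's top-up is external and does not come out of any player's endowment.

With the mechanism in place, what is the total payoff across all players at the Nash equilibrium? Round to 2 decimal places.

1389.96 dollars

With the mechanism, a contributed unit returns 7.8 × 1.98 / 10 = 1.5444 per unit of net cost to the contributor — now above 1 — so contributing fully is weakly dominant for every player.
So the Nash equilibrium is full contribution by all 10; the group earns 7.8 × 1.98 × 90 = 1389.96.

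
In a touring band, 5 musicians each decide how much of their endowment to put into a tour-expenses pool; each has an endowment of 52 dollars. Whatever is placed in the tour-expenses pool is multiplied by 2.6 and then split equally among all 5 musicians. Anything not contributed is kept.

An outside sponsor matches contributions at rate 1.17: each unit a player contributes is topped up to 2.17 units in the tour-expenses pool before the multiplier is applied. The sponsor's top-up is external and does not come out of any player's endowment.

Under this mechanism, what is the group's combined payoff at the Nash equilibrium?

With the mechanism, a contributed unit returns 2.6 × 2.17 / 5 = 1.1284 per unit of net cost to the contributor — now above 1 — so contributing fully is weakly dominant for every player.
At the Nash equilibrium everyone contributes 52. Group total payoff = 2.6 × 2.17 × 260 = 1466.92.

1466.92 dollars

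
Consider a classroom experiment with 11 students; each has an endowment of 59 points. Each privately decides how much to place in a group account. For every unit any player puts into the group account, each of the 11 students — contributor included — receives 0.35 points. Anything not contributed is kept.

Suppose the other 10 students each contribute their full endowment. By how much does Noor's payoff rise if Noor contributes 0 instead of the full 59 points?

Switching from a contribution of 59 to 0 lets Noor keep an extra 59 points, but lowers the group account by 59, which costs Noor their own share of that drop: 0.35 × 59 = 20.65.
Net gain = 59 − 20.65 = 38.35. The private return per contributed unit (0.35) is below 1, so free-riding is indeed the best response regardless of what the others do.

38.35 points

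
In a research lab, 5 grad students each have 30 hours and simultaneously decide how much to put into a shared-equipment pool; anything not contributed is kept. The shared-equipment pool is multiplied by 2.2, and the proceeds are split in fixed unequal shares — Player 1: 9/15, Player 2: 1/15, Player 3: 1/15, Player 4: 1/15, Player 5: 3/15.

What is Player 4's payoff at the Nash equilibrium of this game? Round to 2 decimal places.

Each unit j contributes comes back to j as 2.2 × (j's share), so j prefers to contribute only if that share exceeds 1/2.2 = 0.4545; otherwise keeping the unit dominates.
Only Player 1 (9/15) clears that bar, contributing 30; the remaining 4 contribute 0. Total contributed: 30.
Player 4 keeps 30 and receives 2.2 × 30 × 1/15 = 4.40 from the shared-equipment pool, for a payoff of 34.40.

34.40 hours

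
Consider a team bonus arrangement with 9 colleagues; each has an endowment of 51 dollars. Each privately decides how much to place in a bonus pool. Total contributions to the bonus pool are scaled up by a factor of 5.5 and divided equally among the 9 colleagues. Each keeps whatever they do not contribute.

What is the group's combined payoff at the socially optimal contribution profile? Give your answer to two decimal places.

Each contributed unit returns 5.500 to the group as a whole (0.6111 to each of 9 players), which exceeds 1, so the social optimum is full contribution: group total = 5.500 × 459 = 2524.50.

2524.50 dollars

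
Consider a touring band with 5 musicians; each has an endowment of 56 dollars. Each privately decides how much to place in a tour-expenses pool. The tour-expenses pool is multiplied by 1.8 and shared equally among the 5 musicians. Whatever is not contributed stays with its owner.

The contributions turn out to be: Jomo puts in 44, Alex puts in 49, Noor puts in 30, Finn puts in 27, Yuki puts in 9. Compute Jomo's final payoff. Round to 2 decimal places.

69.24 dollars

Total contributed: 44 + 49 + 30 + 27 + 9 = 159.
Each receives 1.8 × 159 / 5 = 57.24 from the tour-expenses pool.
Jomo keeps 56 − 44 = 12, so Jomo's payoff is 12 + 57.24 = 69.24.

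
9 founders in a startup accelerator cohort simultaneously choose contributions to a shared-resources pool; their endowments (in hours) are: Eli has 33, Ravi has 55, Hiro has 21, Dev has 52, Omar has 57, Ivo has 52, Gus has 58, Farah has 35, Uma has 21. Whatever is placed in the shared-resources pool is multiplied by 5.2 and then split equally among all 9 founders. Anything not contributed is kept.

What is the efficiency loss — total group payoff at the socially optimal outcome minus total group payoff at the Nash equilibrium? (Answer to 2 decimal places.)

1612.80 hours

The private return per contributed unit is 5.2/9 = 0.5778 < 1 for every player regardless of endowment, so the Nash equilibrium is zero contribution and the group total is Σ E_j = 33 + 55 + 21 + 52 + 57 + 52 + 58 + 35 + 21 = 384.
Each contributed unit returns 5.200 to the group, so the social optimum is full contribution by everyone: group total = 5.200 × 384 = 1996.80.
Efficiency loss = (5.200 − 1) × 384 = 1612.80.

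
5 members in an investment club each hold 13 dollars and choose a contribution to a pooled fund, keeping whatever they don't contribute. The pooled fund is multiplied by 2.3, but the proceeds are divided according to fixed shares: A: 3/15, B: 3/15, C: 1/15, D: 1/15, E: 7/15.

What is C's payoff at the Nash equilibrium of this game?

A player with share s gets back 2.3·s per unit contributed, so full contribution is dominant for anyone with s > 1/2.3 = 0.4348 and zero contribution is dominant for anyone below.
Only E (7/15) clears that bar, contributing 13; the remaining 4 contribute 0. Total contributed: 13.
C keeps 13 and receives 2.3 × 13 × 1/15 = 1.99 from the pooled fund, for a payoff of 14.99.

14.99 dollars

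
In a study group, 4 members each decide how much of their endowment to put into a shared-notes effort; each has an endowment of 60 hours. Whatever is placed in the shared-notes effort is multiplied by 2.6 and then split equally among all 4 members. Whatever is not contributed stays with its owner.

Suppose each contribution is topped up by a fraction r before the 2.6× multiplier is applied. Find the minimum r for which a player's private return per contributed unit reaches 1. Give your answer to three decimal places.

With matching at rate r, one contributed unit becomes (1 + r) in the shared-notes effort and returns 2.6 × (1 + r) / 4 to the contributor.
Setting this equal to 1: 1 + r = 4/2.6 = 1.5385.
So the minimum matching rate is r = 1.5385 − 1 = 0.538.

0.538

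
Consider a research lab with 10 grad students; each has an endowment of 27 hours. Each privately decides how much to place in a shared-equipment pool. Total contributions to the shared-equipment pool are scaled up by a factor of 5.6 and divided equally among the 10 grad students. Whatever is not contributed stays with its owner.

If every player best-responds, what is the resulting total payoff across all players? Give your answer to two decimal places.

Each contributed unit returns 5.6/10 = 0.5600 to its contributor — below 1 — so contributing 0 is dominant for every player. At the Nash equilibrium everyone keeps their 27, and the group total is 10 × 27 = 270.

270.00 hours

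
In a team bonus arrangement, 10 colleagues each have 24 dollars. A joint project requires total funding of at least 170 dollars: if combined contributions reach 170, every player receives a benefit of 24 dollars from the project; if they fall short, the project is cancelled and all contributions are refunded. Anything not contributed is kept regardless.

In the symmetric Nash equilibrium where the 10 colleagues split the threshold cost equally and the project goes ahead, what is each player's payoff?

Equal share of the threshold: 170/10 = 17.
At this profile no one gains by cutting their contribution: any cut drops the total below 170, the project is cancelled, contributions are refunded, and the deviator ends with 24, which is less than 24 − 17 + 24 = 31. Contributing more than 17 just wastes the excess. So contributing exactly 17 is a best response.
Each player's payoff: 24 − 17 + 24 = 31.

31 dollars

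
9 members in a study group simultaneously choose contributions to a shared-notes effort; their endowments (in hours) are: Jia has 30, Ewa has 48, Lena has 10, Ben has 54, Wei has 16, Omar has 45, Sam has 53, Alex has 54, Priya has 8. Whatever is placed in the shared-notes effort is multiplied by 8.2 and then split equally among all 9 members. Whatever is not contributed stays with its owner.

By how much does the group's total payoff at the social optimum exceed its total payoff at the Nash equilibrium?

The private return per contributed unit is 8.2/9 = 0.9111 < 1 for every player regardless of endowment, so the Nash equilibrium is zero contribution and the group total is Σ E_j = 30 + 48 + 10 + 54 + 16 + 45 + 53 + 54 + 8 = 318.
Each contributed unit returns 8.200 to the group, so the social optimum is full contribution by everyone: group total = 8.200 × 318 = 2607.60.
Efficiency loss = (8.200 − 1) × 318 = 2289.60.

2289.60 hours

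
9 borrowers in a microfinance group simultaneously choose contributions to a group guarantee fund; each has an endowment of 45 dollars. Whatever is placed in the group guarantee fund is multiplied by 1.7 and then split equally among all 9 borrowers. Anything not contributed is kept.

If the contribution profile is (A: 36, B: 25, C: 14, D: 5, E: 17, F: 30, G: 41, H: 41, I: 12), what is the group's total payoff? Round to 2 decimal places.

Total contributed: 36 + 25 + 14 + 5 + 17 + 30 + 41 + 41 + 12 = 221; total kept: 9 × 45 − 221 = 184.
The group guarantee fund pays out 1.7 × 221 = 375.70 in aggregate.
Group total = 184 + 375.70 = 559.70.

559.70 dollars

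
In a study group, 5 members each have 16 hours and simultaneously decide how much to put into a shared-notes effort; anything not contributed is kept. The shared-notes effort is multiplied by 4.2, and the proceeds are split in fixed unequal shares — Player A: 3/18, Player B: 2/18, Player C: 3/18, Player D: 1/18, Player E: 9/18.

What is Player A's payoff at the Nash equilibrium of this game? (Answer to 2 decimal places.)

27.20 hours

A player with share s gets back 4.2·s per unit contributed, so full contribution is dominant for anyone with s > 1/4.2 = 0.2381 and zero contribution is dominant for anyone below.
The only share above 0.2381 is Player E's 9/18, contributing 16; the remaining 4 contribute 0. Total contributed: 16.
Player A keeps 16 and receives 4.2 × 16 × 3/18 = 11.20 from the shared-notes effort, for a payoff of 27.20.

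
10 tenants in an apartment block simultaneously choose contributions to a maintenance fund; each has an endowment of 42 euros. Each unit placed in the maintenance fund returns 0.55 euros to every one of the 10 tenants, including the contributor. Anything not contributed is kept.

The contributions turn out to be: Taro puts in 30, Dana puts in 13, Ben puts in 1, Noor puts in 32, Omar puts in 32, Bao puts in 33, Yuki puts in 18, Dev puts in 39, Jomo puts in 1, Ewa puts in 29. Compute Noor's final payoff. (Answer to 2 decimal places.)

Total contributed: 30 + 13 + 1 + 32 + 32 + 33 + 18 + 39 + 1 + 29 = 228.
Each receives 0.55 × 228 = 125.40 from the maintenance fund.
Noor keeps 42 − 32 = 10, so Noor's payoff is 10 + 125.40 = 135.40.

135.40 euros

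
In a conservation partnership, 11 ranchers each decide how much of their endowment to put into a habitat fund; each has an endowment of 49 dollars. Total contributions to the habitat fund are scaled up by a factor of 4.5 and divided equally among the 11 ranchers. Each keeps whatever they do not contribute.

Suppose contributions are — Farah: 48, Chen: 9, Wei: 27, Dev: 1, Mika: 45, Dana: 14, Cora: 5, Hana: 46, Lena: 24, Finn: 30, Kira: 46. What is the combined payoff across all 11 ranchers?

Total contributed: 48 + 9 + 27 + 1 + 45 + 14 + 5 + 46 + 24 + 30 + 46 = 295; total kept: 11 × 49 − 295 = 244.
The habitat fund pays out 4.5 × 295 = 1327.50 in aggregate.
Group total = 244 + 1327.50 = 1571.50.

1571.50 dollars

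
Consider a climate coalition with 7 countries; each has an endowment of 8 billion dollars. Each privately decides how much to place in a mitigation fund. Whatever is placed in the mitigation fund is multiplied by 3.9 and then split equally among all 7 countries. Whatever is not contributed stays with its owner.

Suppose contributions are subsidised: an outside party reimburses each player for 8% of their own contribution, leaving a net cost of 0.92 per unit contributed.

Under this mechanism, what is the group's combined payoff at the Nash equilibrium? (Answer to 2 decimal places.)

The effective private return is (3.9/7) / 0.92 = 0.6056, which is still under 1, so the mechanism doesn't change anyone's dominant strategy: zero contribution.
At the Nash equilibrium no one contributes; group total payoff = 7 × 8 = 56.

56.00 billion dollars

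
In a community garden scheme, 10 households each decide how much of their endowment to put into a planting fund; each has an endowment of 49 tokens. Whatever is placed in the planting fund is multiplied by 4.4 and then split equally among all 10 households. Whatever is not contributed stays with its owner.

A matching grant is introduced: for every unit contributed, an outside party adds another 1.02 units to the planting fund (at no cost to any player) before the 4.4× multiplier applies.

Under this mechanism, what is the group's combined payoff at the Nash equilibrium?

The effective private return is 4.4 × 2.02 / 10 = 0.8888, which is still under 1, so the mechanism doesn't change anyone's dominant strategy: zero contribution.
Everyone keeps their endowment and the group total is 10 × 49 = 490.

490.00 tokens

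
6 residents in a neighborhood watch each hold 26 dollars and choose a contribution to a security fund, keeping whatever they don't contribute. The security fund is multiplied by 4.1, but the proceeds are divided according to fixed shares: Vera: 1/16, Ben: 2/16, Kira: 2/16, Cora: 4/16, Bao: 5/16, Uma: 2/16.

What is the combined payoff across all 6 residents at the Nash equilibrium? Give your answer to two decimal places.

317.20 dollars

Player j's private return per contributed unit is 4.1 × (j's share). Contributing is weakly dominant for j when that share is at least 1/4.1 = 0.2439, and contributing 0 is dominant otherwise.
The shares above 0.2439 belong to Cora and Bao, contributing 26 each; the remaining 4 contribute 0. Total contributed: 52.
The security fund pays out 4.1 × 52 = 213.20 in total (split across the unequal shares, but the aggregate is all that matters for the group sum).
The 4 free-riders keep 26 each, adding 104. Group total = 104 + 213.20 = 317.20.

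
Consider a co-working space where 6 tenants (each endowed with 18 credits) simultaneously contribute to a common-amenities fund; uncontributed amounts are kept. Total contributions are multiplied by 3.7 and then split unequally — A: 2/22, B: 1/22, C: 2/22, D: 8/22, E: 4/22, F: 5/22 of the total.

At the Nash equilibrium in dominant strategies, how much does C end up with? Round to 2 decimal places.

24.05 credits

Player j's private return per contributed unit is 3.7 × (j's share). Contributing is weakly dominant for j when that share is at least 1/3.7 = 0.2703, and contributing 0 is dominant otherwise.
Only D (8/22) clears that bar, contributing 18; the remaining 5 contribute 0. Total contributed: 18.
C keeps 18 and receives 3.7 × 18 × 2/22 = 6.05 from the common-amenities fund, for a payoff of 24.05.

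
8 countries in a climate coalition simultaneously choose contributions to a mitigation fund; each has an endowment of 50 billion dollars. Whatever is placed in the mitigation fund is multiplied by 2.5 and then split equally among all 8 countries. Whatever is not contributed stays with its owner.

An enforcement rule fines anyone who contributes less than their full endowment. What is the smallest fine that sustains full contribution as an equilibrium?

Given the others contribute fully, the best deviation is to contribute 0 (any partial contribution still incurs the fine and gives up units whose private return 0.3125 is below 1).
Deviating from 50 to 0 saves 50 billion dollars but forfeits the deviator's share of the drop in the mitigation fund: 2.5/8 × 50 = 15.62.
So the deviation gain is 50 − 15.62 = 34.38, and the fine must be at least 34.38 billion dollars to wipe it out.

34.38 billion dollars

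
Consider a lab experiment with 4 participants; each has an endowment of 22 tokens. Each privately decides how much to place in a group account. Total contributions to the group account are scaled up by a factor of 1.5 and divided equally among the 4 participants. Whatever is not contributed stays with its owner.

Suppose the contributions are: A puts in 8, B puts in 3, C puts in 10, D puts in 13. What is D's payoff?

21.75 tokens

Total contributed: 8 + 3 + 10 + 13 = 34.
Each receives 1.5 × 34 / 4 = 12.75 from the group account.
D keeps 22 − 13 = 9, so D's payoff is 9 + 12.75 = 21.75.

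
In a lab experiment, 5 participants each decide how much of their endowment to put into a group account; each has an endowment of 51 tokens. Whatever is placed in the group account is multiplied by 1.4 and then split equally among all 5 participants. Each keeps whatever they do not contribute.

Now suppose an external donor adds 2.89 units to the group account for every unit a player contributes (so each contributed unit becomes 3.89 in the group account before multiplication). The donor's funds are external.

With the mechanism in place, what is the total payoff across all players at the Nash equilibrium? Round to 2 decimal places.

1388.73 tokens

The effective private return per unit is now 1.4 × 3.89 / 5 = 1.0892 > 1, so every player's dominant strategy flips to full contribution.
So the Nash equilibrium is full contribution by all 5; the group earns 1.4 × 3.89 × 255 = 1388.73.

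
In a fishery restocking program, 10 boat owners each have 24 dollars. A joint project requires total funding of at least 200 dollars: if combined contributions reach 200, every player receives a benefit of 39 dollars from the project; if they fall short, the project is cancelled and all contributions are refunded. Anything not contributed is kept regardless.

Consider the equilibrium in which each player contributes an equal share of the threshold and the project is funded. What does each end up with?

43 dollars

Equal share of the threshold: 200/10 = 20.
At this profile no one gains by cutting their contribution: any cut drops the total below 200, the project is cancelled, contributions are refunded, and the deviator ends with 24, which is less than 24 − 20 + 39 = 43. Contributing more than 20 just wastes the excess. So contributing exactly 20 is a best response.
Each player's payoff: 24 − 20 + 39 = 43.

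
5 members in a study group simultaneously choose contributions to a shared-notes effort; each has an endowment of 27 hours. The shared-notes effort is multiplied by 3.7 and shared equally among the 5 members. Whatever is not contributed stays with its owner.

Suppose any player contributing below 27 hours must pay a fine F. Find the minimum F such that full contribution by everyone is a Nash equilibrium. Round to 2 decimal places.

Given the others contribute fully, the best deviation is to contribute 0 (any partial contribution still incurs the fine and gives up units whose private return 0.7400 is below 1).
Deviating from 27 to 0 saves 27 hours but forfeits the deviator's share of the drop in the shared-notes effort: 3.7/5 × 27 = 19.98.
So the deviation gain is 27 − 19.98 = 7.02, and the fine must be at least 7.02 hours to wipe it out.

7.02 hours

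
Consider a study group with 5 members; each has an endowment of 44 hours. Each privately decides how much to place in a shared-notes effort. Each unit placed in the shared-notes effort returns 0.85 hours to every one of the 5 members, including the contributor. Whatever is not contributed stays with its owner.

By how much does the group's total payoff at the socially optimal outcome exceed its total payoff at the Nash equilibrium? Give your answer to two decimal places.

The private return per contributed unit is 0.85 < 1, so contributing 0 is dominant for every player. At the Nash equilibrium everyone keeps their 44, and the group total is 5 × 44 = 220.
Each contributed unit returns 4.250 to the group as a whole (0.85 to each of 5 players), which exceeds 1, so the social optimum is full contribution: group total = 4.250 × 220 = 935.00.
Efficiency loss = 935.00 − 220 = 715.00.

715.00 hours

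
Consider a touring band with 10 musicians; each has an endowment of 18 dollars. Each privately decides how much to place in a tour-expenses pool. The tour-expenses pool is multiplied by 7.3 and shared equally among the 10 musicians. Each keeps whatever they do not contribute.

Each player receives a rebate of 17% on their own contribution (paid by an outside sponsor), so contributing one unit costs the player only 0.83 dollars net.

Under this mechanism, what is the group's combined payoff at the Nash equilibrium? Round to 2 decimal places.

With the mechanism, a contributed unit returns (7.3/10) / 0.83 = 0.8795 per unit of net cost — still below 1 — so contributing 0 remains dominant for every player.
At the Nash equilibrium no one contributes; group total payoff = 10 × 18 = 180.

180.00 dollars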